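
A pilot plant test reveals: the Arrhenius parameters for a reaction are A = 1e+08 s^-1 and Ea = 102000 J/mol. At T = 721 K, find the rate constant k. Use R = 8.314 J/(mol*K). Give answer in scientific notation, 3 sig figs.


k = A * exp(-Ea/(R*T))
k = 1e+08 * exp(-102000 / (8.314 * 721))
k = 1e+08 * exp(-17.015899)
k = 4.07e+00


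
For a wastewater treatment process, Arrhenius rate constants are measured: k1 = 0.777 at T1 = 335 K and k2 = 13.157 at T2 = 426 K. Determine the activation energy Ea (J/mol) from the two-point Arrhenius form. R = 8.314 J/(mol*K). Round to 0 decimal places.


Ea = R * ln(k2/k1) / (1/T1 - 1/T2)
ln(k2/k1) = ln(13.157/0.777) = 2.8292689
1/T1 - 1/T2 = 1/335 - 1/426 = 0.000637656786
Ea = 8.314 * 2.8292689 / 0.000637656786
Ea = 36889 J/mol


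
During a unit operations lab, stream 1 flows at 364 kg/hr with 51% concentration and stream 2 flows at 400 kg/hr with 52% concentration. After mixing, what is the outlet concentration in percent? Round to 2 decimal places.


Mass balance on solute: F1*x1 + F2*x2 = F3*x3
F3 = F1 + F2 = 364 + 400 = 764 kg/hr
x3 = (F1*x1 + F2*x2)/F3
x3 = (364*0.51 + 400*0.52) / 764
x3 = 51.52%


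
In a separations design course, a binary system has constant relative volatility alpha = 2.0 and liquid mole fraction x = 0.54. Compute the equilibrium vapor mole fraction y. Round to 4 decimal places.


y = alpha*x / (1 + (alpha-1)*x)
y = 2.0*0.54 / (1 + (2.0-1)*0.54)
y = 1.08 / (1 + 0.54)
y = 1.08 / 1.54
y = 0.7013


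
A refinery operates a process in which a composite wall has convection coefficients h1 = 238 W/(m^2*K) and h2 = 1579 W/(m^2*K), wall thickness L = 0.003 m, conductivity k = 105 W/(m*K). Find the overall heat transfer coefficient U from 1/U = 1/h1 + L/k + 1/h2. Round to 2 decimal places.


1/U = 1/h1 + L/k + 1/h2
1/U = 1/238 + 0.003/105 + 1/1579
1/U = 0.0042016807 + 2.85714e-05 + 0.0006333122
1/U = 0.0048635643
U = 205.61 W/(m^2*K)


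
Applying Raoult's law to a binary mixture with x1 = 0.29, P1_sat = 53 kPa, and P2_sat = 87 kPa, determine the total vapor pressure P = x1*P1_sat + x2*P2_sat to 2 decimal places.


P = x1*P1_sat + x2*P2_sat
x2 = 1 - x1 = 1 - 0.29 = 0.71
P = 0.29*53 + 0.71*87
P = 15.37 + 61.77
P = 77.14 kPa


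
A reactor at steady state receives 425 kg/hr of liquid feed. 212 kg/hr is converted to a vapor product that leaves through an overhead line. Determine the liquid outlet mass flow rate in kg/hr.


Steady-state mass balance on the main outlet: F_out = F_in - F_removed
F_out = 425 - 212
F_out = 213 kg/hr


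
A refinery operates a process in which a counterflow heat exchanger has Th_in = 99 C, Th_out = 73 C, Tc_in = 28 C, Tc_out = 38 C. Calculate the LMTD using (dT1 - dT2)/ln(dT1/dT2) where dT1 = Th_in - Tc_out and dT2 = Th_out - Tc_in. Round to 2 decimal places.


dT1 = Th_in - Tc_out = 99 - 38 = 61
dT2 = Th_out - Tc_in = 73 - 28 = 45
LMTD = (dT1 - dT2) / ln(dT1/dT2)
LMTD = (61 - 45) / ln(61/45)
LMTD = 52.60 K


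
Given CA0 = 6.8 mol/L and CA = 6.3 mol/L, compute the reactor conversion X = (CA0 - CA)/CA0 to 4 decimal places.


X = (CA0 - CA) / CA0
X = (6.8 - 6.3) / 6.8
X = 0.5 / 6.8
X = 0.0735


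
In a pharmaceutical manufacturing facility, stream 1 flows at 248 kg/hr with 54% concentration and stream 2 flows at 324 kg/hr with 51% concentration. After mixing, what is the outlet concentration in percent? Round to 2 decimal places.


Mass balance on solute: F1*x1 + F2*x2 = F3*x3
F3 = F1 + F2 = 248 + 324 = 572 kg/hr
x3 = (F1*x1 + F2*x2)/F3
x3 = (248*0.54 + 324*0.51) / 572
x3 = 52.30%


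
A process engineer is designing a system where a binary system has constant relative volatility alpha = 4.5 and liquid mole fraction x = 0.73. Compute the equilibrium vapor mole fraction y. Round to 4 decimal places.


y = alpha*x / (1 + (alpha-1)*x)
y = 4.5*0.73 / (1 + (4.5-1)*0.73)
y = 3.285 / (1 + 2.555)
y = 3.285 / 3.555
y = 0.9241


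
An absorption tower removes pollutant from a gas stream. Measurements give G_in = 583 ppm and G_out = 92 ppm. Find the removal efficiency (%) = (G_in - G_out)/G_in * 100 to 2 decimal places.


Efficiency = (G_in - G_out) / G_in * 100%
Efficiency = (583 - 92) / 583 * 100
Efficiency = 491 / 583 * 100
Efficiency = 84.22%


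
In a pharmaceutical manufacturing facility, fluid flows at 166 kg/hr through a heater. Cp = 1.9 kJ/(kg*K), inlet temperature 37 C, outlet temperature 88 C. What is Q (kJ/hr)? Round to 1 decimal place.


Q = m_dot * Cp * (T2 - T1)
Q = 166 * 1.9 * (88 - 37)
Q = 166 * 1.9 * 51
Q = 16085.4 kJ/hr


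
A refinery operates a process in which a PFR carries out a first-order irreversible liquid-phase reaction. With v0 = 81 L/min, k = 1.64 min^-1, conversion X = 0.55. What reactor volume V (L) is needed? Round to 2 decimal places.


V = (v0/k) * ln(1/(1-X))
V = (81/1.64) * ln(1/(1-0.55))
V = 49.390244 * ln(2.222222)
V = 49.390244 * 0.798508
V = 39.44 L


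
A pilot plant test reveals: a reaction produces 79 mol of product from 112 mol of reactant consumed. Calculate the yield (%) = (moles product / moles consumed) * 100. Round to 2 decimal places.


Yield = (moles product / moles consumed) * 100%
Yield = (79 / 112) * 100
Yield = 0.7054 * 100
Yield = 70.54%


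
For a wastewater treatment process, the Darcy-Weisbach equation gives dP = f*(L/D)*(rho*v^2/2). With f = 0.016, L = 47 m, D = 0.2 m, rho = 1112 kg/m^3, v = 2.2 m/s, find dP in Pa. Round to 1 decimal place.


dP = f * (L/D) * (rho*v^2/2)
dP = 0.016 * (47/0.2) * (1112*2.2^2/2)
L/D = 235.0
rho*v^2/2 = 1112*4.84/2 = 2691.04
dP = 0.016 * 235.0 * 2691.04
dP = 10118.3 Pa


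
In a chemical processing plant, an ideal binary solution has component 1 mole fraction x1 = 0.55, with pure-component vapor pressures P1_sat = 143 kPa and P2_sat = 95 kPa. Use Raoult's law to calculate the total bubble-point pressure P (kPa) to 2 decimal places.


P = x1*P1_sat + x2*P2_sat
x2 = 1 - x1 = 1 - 0.55 = 0.45
P = 0.55*143 + 0.45*95
P = 78.65 + 42.75
P = 121.40 kPa


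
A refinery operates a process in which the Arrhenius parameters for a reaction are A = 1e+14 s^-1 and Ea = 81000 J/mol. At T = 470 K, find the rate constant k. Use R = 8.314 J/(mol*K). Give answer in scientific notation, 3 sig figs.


k = A * exp(-Ea/(R*T))
k = 1e+14 * exp(-81000 / (8.314 * 470))
k = 1e+14 * exp(-20.728942)
k = 9.94e+04


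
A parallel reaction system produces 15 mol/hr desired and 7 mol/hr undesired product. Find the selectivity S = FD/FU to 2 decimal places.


S = desired product rate / undesired product rate
S = 15 / 7
S = 2.14


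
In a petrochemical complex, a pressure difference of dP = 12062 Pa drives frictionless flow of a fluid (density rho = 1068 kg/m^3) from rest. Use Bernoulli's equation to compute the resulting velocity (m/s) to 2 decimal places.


v = sqrt(2*dP/rho)
v = sqrt(2*12062/1068)
v = sqrt(22.588015)
v = 4.75 m/s


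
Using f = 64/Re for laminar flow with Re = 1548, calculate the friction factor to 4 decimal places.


f = 64 / Re
f = 64 / 1548
f = 0.0413


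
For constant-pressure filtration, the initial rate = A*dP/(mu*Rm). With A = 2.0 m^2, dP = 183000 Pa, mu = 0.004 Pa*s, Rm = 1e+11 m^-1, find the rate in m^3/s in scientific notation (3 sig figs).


rate = A * dP / (mu * Rm)
rate = 2.0 * 183000 / (0.004 * 1e+11)
rate = 366000.0 / 4.000e+08
rate = 9.15e-04 m^3/s


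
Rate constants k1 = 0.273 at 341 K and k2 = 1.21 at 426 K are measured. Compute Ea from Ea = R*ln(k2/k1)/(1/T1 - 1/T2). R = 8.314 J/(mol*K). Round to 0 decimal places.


Ea = R * ln(k2/k1) / (1/T1 - 1/T2)
ln(k2/k1) = ln(1.21/0.273) = 1.4889038
1/T1 - 1/T2 = 1/341 - 1/426 = 0.000585133479
Ea = 8.314 * 1.4889038 / 0.000585133479
Ea = 21155 J/mol


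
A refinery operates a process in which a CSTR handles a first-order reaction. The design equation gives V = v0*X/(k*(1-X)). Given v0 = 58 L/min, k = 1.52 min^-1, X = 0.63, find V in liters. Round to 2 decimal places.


V = v0 * X / (k * (1 - X))
V = 58 * 0.63 / (1.52 * (1 - 0.63))
V = 36.54 / (1.52 * 0.37)
V = 36.54 / 0.5624
V = 64.97 L


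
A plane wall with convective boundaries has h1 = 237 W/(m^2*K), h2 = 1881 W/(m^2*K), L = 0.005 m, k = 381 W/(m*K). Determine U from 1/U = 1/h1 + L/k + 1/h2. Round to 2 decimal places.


1/U = 1/h1 + L/k + 1/h2
1/U = 1/237 + 0.005/381 + 1/1881
1/U = 0.0042194093 + 1.31234e-05 + 0.0005316321
1/U = 0.0047641648
U = 209.90 W/(m^2*K)


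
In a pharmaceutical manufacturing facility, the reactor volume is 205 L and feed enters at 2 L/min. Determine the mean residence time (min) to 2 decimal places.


tau = V / v0
tau = 205 / 2
tau = 102.50 min


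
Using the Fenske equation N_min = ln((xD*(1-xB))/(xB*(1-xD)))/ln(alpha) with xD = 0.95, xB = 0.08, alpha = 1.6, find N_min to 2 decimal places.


N_min = ln((xD*(1-xB))/(xB*(1-xD))) / ln(alpha)
Numerator inside ln: 0.874 / 0.004 = 218.5
ln(218.5) = 5.386786
ln(alpha) = ln(1.6) = 0.470004
N_min = 5.386786 / 0.470004 = 11.46


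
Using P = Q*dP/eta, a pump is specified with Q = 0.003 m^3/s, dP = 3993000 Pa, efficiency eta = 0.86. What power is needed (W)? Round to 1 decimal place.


P = Q * dP / eta
P = 0.003 * 3993000 / 0.86
P = 11979.0 / 0.86
P = 13929.1 W


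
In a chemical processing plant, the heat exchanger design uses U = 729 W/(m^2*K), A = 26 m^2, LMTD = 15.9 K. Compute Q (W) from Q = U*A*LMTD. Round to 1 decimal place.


Q = U * A * LMTD
Q = 729 * 26 * 15.9
Q = 301368.6 W


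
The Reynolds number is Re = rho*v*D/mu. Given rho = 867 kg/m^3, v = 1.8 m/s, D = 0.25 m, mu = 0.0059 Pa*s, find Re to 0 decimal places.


Re = rho * v * D / mu
Re = 867 * 1.8 * 0.25 / 0.0059
Re = 390.15 / 0.0059
Re = 66127


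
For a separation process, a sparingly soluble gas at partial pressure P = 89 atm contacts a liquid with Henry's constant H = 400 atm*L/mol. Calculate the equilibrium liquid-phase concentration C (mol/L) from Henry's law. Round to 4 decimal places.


C = P / H
C = 89 / 400
C = 0.2225 mol/L


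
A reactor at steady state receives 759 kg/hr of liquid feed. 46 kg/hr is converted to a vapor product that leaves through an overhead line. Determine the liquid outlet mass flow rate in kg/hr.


Steady-state mass balance on the main outlet: F_out = F_in - F_removed
F_out = 759 - 46
F_out = 713 kg/hr


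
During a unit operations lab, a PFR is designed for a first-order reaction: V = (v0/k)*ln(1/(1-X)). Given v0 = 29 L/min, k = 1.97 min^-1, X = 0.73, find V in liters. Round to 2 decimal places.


V = (v0/k) * ln(1/(1-X))
V = (29/1.97) * ln(1/(1-0.73))
V = 14.720812 * ln(3.703704)
V = 14.720812 * 1.309333
V = 19.27 L


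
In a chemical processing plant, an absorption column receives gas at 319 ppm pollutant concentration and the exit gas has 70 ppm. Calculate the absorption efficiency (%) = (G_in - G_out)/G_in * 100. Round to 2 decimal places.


Efficiency = (G_in - G_out) / G_in * 100%
Efficiency = (319 - 70) / 319 * 100
Efficiency = 249 / 319 * 100
Efficiency = 78.06%


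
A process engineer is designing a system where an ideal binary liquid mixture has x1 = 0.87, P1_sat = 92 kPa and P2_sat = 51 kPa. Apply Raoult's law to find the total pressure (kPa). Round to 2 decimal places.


P = x1*P1_sat + x2*P2_sat
x2 = 1 - x1 = 1 - 0.87 = 0.13
P = 0.87*92 + 0.13*51
P = 80.04 + 6.63
P = 86.67 kPa


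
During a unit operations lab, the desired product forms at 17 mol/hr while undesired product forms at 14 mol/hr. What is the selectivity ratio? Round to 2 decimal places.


S = desired product rate / undesired product rate
S = 17 / 14
S = 1.21


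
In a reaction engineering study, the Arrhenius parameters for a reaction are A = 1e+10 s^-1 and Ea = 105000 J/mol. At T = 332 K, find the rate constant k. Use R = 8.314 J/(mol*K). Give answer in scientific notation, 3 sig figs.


k = A * exp(-Ea/(R*T))
k = 1e+10 * exp(-105000 / (8.314 * 332))
k = 1e+10 * exp(-38.04006)
k = 3.02e-07


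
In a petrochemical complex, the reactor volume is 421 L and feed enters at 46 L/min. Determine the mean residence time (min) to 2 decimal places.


tau = V / v0
tau = 421 / 46
tau = 9.15 min


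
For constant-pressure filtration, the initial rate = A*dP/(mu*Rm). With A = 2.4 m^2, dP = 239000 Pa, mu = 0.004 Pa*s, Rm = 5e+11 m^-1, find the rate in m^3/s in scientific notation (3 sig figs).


rate = A * dP / (mu * Rm)
rate = 2.4 * 239000 / (0.004 * 5e+11)
rate = 573600.0 / 2.000e+09
rate = 2.87e-04 m^3/s


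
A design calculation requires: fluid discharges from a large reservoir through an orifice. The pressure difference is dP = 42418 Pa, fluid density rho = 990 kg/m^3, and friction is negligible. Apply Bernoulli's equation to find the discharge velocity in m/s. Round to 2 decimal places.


v = sqrt(2*dP/rho)
v = sqrt(2*42418/990)
v = sqrt(85.692929)
v = 9.26 m/s


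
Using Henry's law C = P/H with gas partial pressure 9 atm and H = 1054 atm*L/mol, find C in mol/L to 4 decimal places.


C = P / H
C = 9 / 1054
C = 0.0085 mol/L


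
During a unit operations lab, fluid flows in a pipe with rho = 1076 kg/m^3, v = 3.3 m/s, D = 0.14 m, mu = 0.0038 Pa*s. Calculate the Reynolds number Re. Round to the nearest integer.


Re = rho * v * D / mu
Re = 1076 * 3.3 * 0.14 / 0.0038
Re = 497.112 / 0.0038
Re = 130819


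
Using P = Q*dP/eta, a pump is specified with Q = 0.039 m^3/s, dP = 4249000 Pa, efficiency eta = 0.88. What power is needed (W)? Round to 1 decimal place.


P = Q * dP / eta
P = 0.039 * 4249000 / 0.88
P = 165711.0 / 0.88
P = 188308.0 W


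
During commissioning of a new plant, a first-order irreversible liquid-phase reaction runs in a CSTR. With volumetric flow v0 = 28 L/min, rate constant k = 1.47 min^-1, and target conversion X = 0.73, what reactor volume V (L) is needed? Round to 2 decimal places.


V = v0 * X / (k * (1 - X))
V = 28 * 0.73 / (1.47 * (1 - 0.73))
V = 20.44 / (1.47 * 0.27)
V = 20.44 / 0.3969
V = 51.50 L


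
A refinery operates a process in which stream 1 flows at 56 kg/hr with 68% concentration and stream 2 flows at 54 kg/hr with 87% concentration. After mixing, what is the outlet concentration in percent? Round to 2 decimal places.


Mass balance on solute: F1*x1 + F2*x2 = F3*x3
F3 = F1 + F2 = 56 + 54 = 110 kg/hr
x3 = (F1*x1 + F2*x2)/F3
x3 = (56*0.68 + 54*0.87) / 110
x3 = 77.33%


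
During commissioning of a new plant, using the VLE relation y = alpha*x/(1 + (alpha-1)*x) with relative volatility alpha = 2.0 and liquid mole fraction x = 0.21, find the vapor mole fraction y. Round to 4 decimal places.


y = alpha*x / (1 + (alpha-1)*x)
y = 2.0*0.21 / (1 + (2.0-1)*0.21)
y = 0.42 / (1 + 0.21)
y = 0.42 / 1.21
y = 0.3471


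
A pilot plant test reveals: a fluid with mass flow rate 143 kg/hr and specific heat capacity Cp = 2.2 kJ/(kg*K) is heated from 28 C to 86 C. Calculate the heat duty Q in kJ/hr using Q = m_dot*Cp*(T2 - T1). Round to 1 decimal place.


Q = m_dot * Cp * (T2 - T1)
Q = 143 * 2.2 * (86 - 28)
Q = 143 * 2.2 * 58
Q = 18246.8 kJ/hr


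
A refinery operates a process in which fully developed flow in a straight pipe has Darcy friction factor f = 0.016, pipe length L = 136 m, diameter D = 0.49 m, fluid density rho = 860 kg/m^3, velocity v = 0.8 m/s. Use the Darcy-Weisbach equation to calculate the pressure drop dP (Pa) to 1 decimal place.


dP = f * (L/D) * (rho*v^2/2)
dP = 0.016 * (136/0.49) * (860*0.8^2/2)
L/D = 277.55102041
rho*v^2/2 = 860*0.64/2 = 275.2
dP = 0.016 * 277.55102041 * 275.2
dP = 1222.1 Pa


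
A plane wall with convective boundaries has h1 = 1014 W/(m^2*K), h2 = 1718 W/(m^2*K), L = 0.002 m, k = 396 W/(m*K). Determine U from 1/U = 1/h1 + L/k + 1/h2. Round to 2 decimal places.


1/U = 1/h1 + L/k + 1/h2
1/U = 1/1014 + 0.002/396 + 1/1718
1/U = 0.0009861933 + 5.0505e-06 + 0.0005820722
1/U = 0.001573316
U = 635.60 W/(m^2*K)


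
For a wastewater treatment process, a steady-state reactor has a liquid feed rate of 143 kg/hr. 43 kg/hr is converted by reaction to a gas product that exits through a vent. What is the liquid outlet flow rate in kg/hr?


Steady-state mass balance on the main outlet: F_out = F_in - F_removed
F_out = 143 - 43
F_out = 100 kg/hr


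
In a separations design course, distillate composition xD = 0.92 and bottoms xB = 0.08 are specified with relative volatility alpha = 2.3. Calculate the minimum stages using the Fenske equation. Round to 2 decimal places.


N_min = ln((xD*(1-xB))/(xB*(1-xD))) / ln(alpha)
Numerator inside ln: 0.8464 / 0.0064 = 132.25
ln(132.25) = 4.884694
ln(alpha) = ln(2.3) = 0.832909
N_min = 4.884694 / 0.832909 = 5.86


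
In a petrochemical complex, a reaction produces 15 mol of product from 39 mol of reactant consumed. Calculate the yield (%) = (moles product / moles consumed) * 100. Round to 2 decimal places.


Yield = (moles product / moles consumed) * 100%
Yield = (15 / 39) * 100
Yield = 0.3846 * 100
Yield = 38.46%


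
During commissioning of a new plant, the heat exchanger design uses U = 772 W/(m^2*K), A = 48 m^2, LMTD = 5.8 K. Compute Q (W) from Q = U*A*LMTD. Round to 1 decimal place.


Q = U * A * LMTD
Q = 772 * 48 * 5.8
Q = 214924.8 W


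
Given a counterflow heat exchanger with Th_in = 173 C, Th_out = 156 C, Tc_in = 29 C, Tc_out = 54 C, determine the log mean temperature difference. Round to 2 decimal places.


dT1 = Th_in - Tc_out = 173 - 54 = 119
dT2 = Th_out - Tc_in = 156 - 29 = 127
LMTD = (dT1 - dT2) / ln(dT1/dT2)
LMTD = (119 - 127) / ln(119/127)
LMTD = 122.96 K


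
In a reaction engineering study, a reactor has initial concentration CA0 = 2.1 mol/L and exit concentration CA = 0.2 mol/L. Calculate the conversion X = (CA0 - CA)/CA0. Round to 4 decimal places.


X = (CA0 - CA) / CA0
X = (2.1 - 0.2) / 2.1
X = 1.9 / 2.1
X = 0.9048


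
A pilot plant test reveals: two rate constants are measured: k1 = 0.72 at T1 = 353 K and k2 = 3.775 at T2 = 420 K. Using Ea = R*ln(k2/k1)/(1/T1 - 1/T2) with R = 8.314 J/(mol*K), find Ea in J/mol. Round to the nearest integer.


Ea = R * ln(k2/k1) / (1/T1 - 1/T2)
ln(k2/k1) = ln(3.775/0.72) = 1.6569044
1/T1 - 1/T2 = 1/353 - 1/420 = 0.000451908809
Ea = 8.314 * 1.6569044 / 0.000451908809
Ea = 30483 J/mol


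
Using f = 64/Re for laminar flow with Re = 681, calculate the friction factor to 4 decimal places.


f = 64 / Re
f = 64 / 681
f = 0.0940


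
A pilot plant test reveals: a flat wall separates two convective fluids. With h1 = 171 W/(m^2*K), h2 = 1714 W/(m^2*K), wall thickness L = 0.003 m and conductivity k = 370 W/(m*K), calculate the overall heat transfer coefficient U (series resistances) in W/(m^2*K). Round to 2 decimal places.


1/U = 1/h1 + L/k + 1/h2
1/U = 1/171 + 0.003/370 + 1/1714
1/U = 0.0058479532 + 8.1081e-06 + 0.0005834306
1/U = 0.0064394919
U = 155.29 W/(m^2*K)


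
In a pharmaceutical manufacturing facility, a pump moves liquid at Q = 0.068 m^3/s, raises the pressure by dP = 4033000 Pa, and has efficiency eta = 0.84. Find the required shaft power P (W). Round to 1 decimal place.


P = Q * dP / eta
P = 0.068 * 4033000 / 0.84
P = 274244.0 / 0.84
P = 326481.0 W


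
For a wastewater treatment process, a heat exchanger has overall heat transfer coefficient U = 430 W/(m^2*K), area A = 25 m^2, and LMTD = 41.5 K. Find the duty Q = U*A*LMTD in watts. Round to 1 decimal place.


Q = U * A * LMTD
Q = 430 * 25 * 41.5
Q = 446125.0 W


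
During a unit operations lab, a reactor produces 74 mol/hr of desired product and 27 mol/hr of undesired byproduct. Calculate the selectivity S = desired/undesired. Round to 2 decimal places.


S = desired product rate / undesired product rate
S = 74 / 27
S = 2.74


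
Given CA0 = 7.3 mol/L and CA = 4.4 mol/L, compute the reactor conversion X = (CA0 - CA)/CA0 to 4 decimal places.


X = (CA0 - CA) / CA0
X = (7.3 - 4.4) / 7.3
X = 2.9 / 7.3
X = 0.3973


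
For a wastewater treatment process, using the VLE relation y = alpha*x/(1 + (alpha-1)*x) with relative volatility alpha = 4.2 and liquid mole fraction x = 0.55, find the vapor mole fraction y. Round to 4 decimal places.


y = alpha*x / (1 + (alpha-1)*x)
y = 4.2*0.55 / (1 + (4.2-1)*0.55)
y = 2.31 / (1 + 1.76)
y = 2.31 / 2.76
y = 0.8370


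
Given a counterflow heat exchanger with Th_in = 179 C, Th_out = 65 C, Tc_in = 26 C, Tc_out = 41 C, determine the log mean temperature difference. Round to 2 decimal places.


dT1 = Th_in - Tc_out = 179 - 41 = 138
dT2 = Th_out - Tc_in = 65 - 26 = 39
LMTD = (dT1 - dT2) / ln(dT1/dT2)
LMTD = (138 - 39) / ln(138/39)
LMTD = 78.34 K


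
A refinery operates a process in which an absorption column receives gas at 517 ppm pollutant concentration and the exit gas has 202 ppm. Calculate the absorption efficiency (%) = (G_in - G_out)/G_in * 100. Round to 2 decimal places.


Efficiency = (G_in - G_out) / G_in * 100%
Efficiency = (517 - 202) / 517 * 100
Efficiency = 315 / 517 * 100
Efficiency = 60.93%


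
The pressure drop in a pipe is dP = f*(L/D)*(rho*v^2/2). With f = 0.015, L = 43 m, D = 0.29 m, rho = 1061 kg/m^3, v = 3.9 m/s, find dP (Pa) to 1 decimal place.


dP = f * (L/D) * (rho*v^2/2)
dP = 0.015 * (43/0.29) * (1061*3.9^2/2)
L/D = 148.27586207
rho*v^2/2 = 1061*15.21/2 = 8068.905
dP = 0.015 * 148.27586207 * 8068.905
dP = 17946.4 Pa


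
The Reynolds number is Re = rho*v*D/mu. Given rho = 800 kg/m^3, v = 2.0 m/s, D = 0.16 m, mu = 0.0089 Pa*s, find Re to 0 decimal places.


Re = rho * v * D / mu
Re = 800 * 2.0 * 0.16 / 0.0089
Re = 256.0 / 0.0089
Re = 28764


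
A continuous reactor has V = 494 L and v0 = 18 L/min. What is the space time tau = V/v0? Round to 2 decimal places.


tau = V / v0
tau = 494 / 18
tau = 27.44 min


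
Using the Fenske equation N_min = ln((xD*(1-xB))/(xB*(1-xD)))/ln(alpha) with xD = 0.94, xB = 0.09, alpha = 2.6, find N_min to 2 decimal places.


N_min = ln((xD*(1-xB))/(xB*(1-xD))) / ln(alpha)
Numerator inside ln: 0.8554 / 0.0054 = 158.407407
ln(158.407407) = 5.06517
ln(alpha) = ln(2.6) = 0.955511
N_min = 5.06517 / 0.955511 = 5.30


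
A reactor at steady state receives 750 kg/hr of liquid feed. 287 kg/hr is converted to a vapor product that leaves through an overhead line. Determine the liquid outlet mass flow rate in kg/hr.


Steady-state mass balance on the main outlet: F_out = F_in - F_removed
F_out = 750 - 287
F_out = 463 kg/hr


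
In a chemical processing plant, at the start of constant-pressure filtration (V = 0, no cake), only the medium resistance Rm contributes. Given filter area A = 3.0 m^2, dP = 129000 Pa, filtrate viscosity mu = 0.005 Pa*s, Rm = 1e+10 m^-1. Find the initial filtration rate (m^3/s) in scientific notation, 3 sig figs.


rate = A * dP / (mu * Rm)
rate = 3.0 * 129000 / (0.005 * 1e+10)
rate = 387000.0 / 5.000e+07
rate = 7.74e-03 m^3/s


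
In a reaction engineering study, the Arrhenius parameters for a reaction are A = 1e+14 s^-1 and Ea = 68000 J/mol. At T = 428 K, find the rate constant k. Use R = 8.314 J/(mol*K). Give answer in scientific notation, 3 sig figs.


k = A * exp(-Ea/(R*T))
k = 1e+14 * exp(-68000 / (8.314 * 428))
k = 1e+14 * exp(-19.109755)
k = 5.02e+05


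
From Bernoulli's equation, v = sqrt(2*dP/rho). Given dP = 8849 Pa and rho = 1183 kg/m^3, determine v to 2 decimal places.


v = sqrt(2*dP/rho)
v = sqrt(2*8849/1183)
v = sqrt(14.96027)
v = 3.87 m/s


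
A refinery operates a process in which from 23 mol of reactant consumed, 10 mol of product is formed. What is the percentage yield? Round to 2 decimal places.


Yield = (moles product / moles consumed) * 100%
Yield = (10 / 23) * 100
Yield = 0.4348 * 100
Yield = 43.48%


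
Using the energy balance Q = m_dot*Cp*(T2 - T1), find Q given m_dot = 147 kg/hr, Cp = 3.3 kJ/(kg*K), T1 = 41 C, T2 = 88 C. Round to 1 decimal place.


Q = m_dot * Cp * (T2 - T1)
Q = 147 * 3.3 * (88 - 41)
Q = 147 * 3.3 * 47
Q = 22799.7 kJ/hr


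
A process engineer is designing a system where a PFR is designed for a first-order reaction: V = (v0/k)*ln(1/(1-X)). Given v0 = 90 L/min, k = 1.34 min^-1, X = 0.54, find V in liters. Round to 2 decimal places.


V = (v0/k) * ln(1/(1-X))
V = (90/1.34) * ln(1/(1-0.54))
V = 67.164179 * ln(2.173913)
V = 67.164179 * 0.776529
V = 52.15 L


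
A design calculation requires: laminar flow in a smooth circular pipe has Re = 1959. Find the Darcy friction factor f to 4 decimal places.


f = 64 / Re
f = 64 / 1959
f = 0.0327


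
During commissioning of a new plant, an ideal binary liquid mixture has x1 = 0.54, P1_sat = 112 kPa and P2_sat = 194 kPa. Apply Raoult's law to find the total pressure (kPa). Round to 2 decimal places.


P = x1*P1_sat + x2*P2_sat
x2 = 1 - x1 = 1 - 0.54 = 0.46
P = 0.54*112 + 0.46*194
P = 60.48 + 89.24
P = 149.72 kPa


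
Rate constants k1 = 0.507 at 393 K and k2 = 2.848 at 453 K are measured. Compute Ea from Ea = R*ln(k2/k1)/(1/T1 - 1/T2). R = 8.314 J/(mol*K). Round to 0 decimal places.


Ea = R * ln(k2/k1) / (1/T1 - 1/T2)
ln(k2/k1) = ln(2.848/0.507) = 1.7258613
1/T1 - 1/T2 = 1/393 - 1/453 = 0.000337023743
Ea = 8.314 * 1.7258613 / 0.000337023743
Ea = 42575 J/mol


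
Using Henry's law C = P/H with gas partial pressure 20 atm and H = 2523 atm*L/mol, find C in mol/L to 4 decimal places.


C = P / H
C = 20 / 2523
C = 0.0079 mol/L


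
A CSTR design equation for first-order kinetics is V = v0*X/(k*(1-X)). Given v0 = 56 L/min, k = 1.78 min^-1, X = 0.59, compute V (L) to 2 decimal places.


V = v0 * X / (k * (1 - X))
V = 56 * 0.59 / (1.78 * (1 - 0.59))
V = 33.04 / (1.78 * 0.41)
V = 33.04 / 0.7298
V = 45.27 L


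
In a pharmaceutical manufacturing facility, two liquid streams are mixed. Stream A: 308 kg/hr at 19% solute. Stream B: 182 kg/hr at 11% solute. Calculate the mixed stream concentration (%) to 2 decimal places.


Mass balance on solute: F1*x1 + F2*x2 = F3*x3
F3 = F1 + F2 = 308 + 182 = 490 kg/hr
x3 = (F1*x1 + F2*x2)/F3
x3 = (308*0.19 + 182*0.11) / 490
x3 = 16.03%


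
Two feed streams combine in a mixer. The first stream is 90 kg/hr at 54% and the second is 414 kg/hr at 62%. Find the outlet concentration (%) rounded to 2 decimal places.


Mass balance on solute: F1*x1 + F2*x2 = F3*x3
F3 = F1 + F2 = 90 + 414 = 504 kg/hr
x3 = (F1*x1 + F2*x2)/F3
x3 = (90*0.54 + 414*0.62) / 504
x3 = 60.57%


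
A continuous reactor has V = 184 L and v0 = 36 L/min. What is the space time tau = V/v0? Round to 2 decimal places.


tau = V / v0
tau = 184 / 36
tau = 5.11 min


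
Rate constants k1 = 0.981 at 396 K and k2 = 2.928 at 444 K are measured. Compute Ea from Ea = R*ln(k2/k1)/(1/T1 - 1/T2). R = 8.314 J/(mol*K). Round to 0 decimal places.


Ea = R * ln(k2/k1) / (1/T1 - 1/T2)
ln(k2/k1) = ln(2.928/0.981) = 1.0935024
1/T1 - 1/T2 = 1/396 - 1/444 = 0.000273000273
Ea = 8.314 * 1.0935024 / 0.000273000273
Ea = 33302 J/mol


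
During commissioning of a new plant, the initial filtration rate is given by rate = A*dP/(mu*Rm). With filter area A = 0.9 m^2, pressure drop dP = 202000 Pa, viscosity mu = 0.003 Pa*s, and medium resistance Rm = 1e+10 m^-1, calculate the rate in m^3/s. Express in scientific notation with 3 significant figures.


rate = A * dP / (mu * Rm)
rate = 0.9 * 202000 / (0.003 * 1e+10)
rate = 181800.0 / 3.000e+07
rate = 6.06e-03 m^3/s


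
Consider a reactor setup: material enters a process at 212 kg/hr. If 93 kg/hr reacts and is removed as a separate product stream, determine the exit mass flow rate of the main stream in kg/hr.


Steady-state mass balance on the main outlet: F_out = F_in - F_removed
F_out = 212 - 93
F_out = 119 kg/hr


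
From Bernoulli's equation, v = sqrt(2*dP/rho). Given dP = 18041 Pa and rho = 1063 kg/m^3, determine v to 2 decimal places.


v = sqrt(2*dP/rho)
v = sqrt(2*18041/1063)
v = sqrt(33.943556)
v = 5.83 m/s


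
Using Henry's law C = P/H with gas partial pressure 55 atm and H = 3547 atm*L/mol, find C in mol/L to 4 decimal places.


C = P / H
C = 55 / 3547
C = 0.0155 mol/L


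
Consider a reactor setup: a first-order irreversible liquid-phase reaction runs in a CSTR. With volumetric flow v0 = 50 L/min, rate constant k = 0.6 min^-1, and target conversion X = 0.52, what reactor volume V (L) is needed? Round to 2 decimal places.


V = v0 * X / (k * (1 - X))
V = 50 * 0.52 / (0.6 * (1 - 0.52))
V = 26.0 / (0.6 * 0.48)
V = 26.0 / 0.288
V = 90.28 L


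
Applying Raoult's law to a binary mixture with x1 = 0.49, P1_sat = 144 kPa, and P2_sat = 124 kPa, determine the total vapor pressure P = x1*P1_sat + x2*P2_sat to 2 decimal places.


P = x1*P1_sat + x2*P2_sat
x2 = 1 - x1 = 1 - 0.49 = 0.51
P = 0.49*144 + 0.51*124
P = 70.56 + 63.24
P = 133.80 kPa


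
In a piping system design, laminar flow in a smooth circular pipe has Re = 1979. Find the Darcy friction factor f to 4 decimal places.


f = 64 / Re
f = 64 / 1979
f = 0.0323


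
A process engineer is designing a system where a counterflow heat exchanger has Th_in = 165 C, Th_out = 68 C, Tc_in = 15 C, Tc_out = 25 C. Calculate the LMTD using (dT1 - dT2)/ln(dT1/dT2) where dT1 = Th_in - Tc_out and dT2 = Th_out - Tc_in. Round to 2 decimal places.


dT1 = Th_in - Tc_out = 165 - 25 = 140
dT2 = Th_out - Tc_in = 68 - 15 = 53
LMTD = (dT1 - dT2) / ln(dT1/dT2)
LMTD = (140 - 53) / ln(140/53)
LMTD = 89.57 K


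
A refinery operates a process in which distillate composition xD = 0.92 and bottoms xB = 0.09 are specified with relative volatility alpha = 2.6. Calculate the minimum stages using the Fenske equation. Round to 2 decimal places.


N_min = ln((xD*(1-xB))/(xB*(1-xD))) / ln(alpha)
Numerator inside ln: 0.8372 / 0.0072 = 116.277778
ln(116.277778) = 4.755982
ln(alpha) = ln(2.6) = 0.955511
N_min = 4.755982 / 0.955511 = 4.98


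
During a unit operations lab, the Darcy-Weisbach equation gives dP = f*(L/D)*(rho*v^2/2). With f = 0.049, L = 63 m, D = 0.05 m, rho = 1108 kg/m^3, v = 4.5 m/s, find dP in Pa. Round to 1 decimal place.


dP = f * (L/D) * (rho*v^2/2)
dP = 0.049 * (63/0.05) * (1108*4.5^2/2)
L/D = 1260.0
rho*v^2/2 = 1108*20.25/2 = 11218.5
dP = 0.049 * 1260.0 * 11218.5
dP = 692630.2 Pa


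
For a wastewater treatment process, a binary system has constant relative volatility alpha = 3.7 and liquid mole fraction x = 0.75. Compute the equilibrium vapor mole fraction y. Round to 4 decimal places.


y = alpha*x / (1 + (alpha-1)*x)
y = 3.7*0.75 / (1 + (3.7-1)*0.75)
y = 2.775 / (1 + 2.025)
y = 2.775 / 3.025
y = 0.9174


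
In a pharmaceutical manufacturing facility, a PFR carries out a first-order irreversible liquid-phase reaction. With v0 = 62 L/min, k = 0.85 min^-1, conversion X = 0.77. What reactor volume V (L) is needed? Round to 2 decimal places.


V = (v0/k) * ln(1/(1-X))
V = (62/0.85) * ln(1/(1-0.77))
V = 72.941176 * ln(4.347826)
V = 72.941176 * 1.469676
V = 107.20 L


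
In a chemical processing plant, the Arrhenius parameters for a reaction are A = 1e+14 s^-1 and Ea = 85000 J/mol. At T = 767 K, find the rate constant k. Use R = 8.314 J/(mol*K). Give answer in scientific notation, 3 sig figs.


k = A * exp(-Ea/(R*T))
k = 1e+14 * exp(-85000 / (8.314 * 767))
k = 1e+14 * exp(-13.32949)
k = 1.63e+08


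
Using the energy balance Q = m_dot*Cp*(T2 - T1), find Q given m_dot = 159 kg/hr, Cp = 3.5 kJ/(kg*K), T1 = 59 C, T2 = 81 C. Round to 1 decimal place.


Q = m_dot * Cp * (T2 - T1)
Q = 159 * 3.5 * (81 - 59)
Q = 159 * 3.5 * 22
Q = 12243.0 kJ/hr


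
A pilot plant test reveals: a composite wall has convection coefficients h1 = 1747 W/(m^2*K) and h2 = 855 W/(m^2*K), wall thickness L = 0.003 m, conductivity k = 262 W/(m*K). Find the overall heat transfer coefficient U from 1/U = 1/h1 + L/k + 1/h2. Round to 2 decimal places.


1/U = 1/h1 + L/k + 1/h2
1/U = 1/1747 + 0.003/262 + 1/855
1/U = 0.0005724098 + 1.14504e-05 + 0.0011695906
1/U = 0.0017534508
U = 570.30 W/(m^2*K)


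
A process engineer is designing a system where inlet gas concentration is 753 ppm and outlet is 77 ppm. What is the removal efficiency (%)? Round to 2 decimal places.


Efficiency = (G_in - G_out) / G_in * 100%
Efficiency = (753 - 77) / 753 * 100
Efficiency = 676 / 753 * 100
Efficiency = 89.77%


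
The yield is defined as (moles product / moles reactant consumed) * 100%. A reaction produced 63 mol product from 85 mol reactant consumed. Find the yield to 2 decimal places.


Yield = (moles product / moles consumed) * 100%
Yield = (63 / 85) * 100
Yield = 0.7412 * 100
Yield = 74.12%


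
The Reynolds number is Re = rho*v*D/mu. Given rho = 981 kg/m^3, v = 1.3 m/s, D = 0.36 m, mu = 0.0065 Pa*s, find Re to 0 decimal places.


Re = rho * v * D / mu
Re = 981 * 1.3 * 0.36 / 0.0065
Re = 459.108 / 0.0065
Re = 70632


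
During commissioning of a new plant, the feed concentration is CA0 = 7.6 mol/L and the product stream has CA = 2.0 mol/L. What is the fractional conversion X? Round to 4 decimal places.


X = (CA0 - CA) / CA0
X = (7.6 - 2.0) / 7.6
X = 5.6 / 7.6
X = 0.7368


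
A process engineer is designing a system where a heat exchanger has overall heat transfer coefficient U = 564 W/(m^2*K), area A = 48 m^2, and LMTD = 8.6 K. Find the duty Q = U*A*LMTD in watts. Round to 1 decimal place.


Q = U * A * LMTD
Q = 564 * 48 * 8.6
Q = 232819.2 W


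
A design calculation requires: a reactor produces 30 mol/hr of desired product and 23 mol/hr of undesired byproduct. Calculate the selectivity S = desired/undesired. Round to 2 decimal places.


S = desired product rate / undesired product rate
S = 30 / 23
S = 1.30


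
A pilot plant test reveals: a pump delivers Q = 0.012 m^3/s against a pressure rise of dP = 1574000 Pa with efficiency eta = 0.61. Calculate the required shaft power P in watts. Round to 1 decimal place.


P = Q * dP / eta
P = 0.012 * 1574000 / 0.61
P = 18888.0 / 0.61
P = 30963.9 W


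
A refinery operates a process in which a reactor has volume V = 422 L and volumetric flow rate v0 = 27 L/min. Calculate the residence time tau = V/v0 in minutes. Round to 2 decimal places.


tau = V / v0
tau = 422 / 27
tau = 15.63 min


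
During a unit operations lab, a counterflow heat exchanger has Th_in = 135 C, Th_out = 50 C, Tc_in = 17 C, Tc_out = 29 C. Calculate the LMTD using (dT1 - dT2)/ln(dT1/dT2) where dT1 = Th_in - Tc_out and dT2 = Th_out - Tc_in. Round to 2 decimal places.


dT1 = Th_in - Tc_out = 135 - 29 = 106
dT2 = Th_out - Tc_in = 50 - 17 = 33
LMTD = (dT1 - dT2) / ln(dT1/dT2)
LMTD = (106 - 33) / ln(106/33)
LMTD = 62.56 K


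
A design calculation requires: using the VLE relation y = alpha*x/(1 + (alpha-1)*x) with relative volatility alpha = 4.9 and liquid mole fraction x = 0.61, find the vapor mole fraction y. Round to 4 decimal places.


y = alpha*x / (1 + (alpha-1)*x)
y = 4.9*0.61 / (1 + (4.9-1)*0.61)
y = 2.989 / (1 + 2.379)
y = 2.989 / 3.379
y = 0.8846


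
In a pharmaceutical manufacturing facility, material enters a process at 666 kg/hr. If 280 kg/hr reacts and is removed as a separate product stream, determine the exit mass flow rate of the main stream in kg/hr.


Steady-state mass balance on the main outlet: F_out = F_in - F_removed
F_out = 666 - 280
F_out = 386 kg/hr


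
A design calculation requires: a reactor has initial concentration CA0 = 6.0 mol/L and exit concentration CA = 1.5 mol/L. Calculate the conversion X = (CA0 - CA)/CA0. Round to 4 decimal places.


X = (CA0 - CA) / CA0
X = (6.0 - 1.5) / 6.0
X = 4.5 / 6.0
X = 0.7500


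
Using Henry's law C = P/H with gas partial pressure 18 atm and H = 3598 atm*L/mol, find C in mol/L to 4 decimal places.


C = P / H
C = 18 / 3598
C = 0.0050 mol/L


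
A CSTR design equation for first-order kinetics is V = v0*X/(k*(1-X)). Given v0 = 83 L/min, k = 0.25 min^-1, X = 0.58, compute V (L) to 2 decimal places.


V = v0 * X / (k * (1 - X))
V = 83 * 0.58 / (0.25 * (1 - 0.58))
V = 48.14 / (0.25 * 0.42)
V = 48.14 / 0.105
V = 458.48 L


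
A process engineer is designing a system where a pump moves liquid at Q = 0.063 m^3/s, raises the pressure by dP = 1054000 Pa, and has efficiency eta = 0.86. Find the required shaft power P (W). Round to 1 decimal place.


P = Q * dP / eta
P = 0.063 * 1054000 / 0.86
P = 66402.0 / 0.86
P = 77211.6 W


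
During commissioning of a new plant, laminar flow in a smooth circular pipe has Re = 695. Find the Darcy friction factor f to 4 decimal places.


f = 64 / Re
f = 64 / 695
f = 0.0921


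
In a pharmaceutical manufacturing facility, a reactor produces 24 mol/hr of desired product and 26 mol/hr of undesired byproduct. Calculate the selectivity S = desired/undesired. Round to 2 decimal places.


S = desired product rate / undesired product rate
S = 24 / 26
S = 0.92


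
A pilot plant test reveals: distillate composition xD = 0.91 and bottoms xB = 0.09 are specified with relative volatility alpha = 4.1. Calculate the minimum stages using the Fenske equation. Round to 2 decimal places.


N_min = ln((xD*(1-xB))/(xB*(1-xD))) / ln(alpha)
Numerator inside ln: 0.8281 / 0.0081 = 102.234568
ln(102.234568) = 4.62727
ln(alpha) = ln(4.1) = 1.410987
N_min = 4.62727 / 1.410987 = 3.28


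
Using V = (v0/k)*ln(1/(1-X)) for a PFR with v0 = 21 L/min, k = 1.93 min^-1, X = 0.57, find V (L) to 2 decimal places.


V = (v0/k) * ln(1/(1-X))
V = (21/1.93) * ln(1/(1-0.57))
V = 10.880829 * ln(2.325581)
V = 10.880829 * 0.84397
V = 9.18 L


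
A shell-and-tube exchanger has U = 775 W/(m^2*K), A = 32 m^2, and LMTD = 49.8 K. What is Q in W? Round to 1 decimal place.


Q = U * A * LMTD
Q = 775 * 32 * 49.8
Q = 1235040.0 W


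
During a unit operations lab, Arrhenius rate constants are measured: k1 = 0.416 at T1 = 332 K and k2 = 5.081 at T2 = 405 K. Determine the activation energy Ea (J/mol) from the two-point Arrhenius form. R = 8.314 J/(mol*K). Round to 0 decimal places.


Ea = R * ln(k2/k1) / (1/T1 - 1/T2)
ln(k2/k1) = ln(5.081/0.416) = 2.5025781
1/T1 - 1/T2 = 1/332 - 1/405 = 0.00054291239
Ea = 8.314 * 2.5025781 / 0.00054291239
Ea = 38324 J/mol


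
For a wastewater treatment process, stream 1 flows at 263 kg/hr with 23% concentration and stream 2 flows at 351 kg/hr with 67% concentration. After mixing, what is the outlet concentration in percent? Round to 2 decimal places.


Mass balance on solute: F1*x1 + F2*x2 = F3*x3
F3 = F1 + F2 = 263 + 351 = 614 kg/hr
x3 = (F1*x1 + F2*x2)/F3
x3 = (263*0.23 + 351*0.67) / 614
x3 = 48.15%


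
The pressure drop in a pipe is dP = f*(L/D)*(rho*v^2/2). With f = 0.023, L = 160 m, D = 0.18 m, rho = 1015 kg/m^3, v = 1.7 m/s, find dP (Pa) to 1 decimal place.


dP = f * (L/D) * (rho*v^2/2)
dP = 0.023 * (160/0.18) * (1015*1.7^2/2)
L/D = 888.88888889
rho*v^2/2 = 1015*2.89/2 = 1466.675
dP = 0.023 * 888.88888889 * 1466.675
dP = 29985.4 Pa


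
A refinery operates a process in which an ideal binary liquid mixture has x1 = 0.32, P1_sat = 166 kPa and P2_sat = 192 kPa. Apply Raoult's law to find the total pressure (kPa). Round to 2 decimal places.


P = x1*P1_sat + x2*P2_sat
x2 = 1 - x1 = 1 - 0.32 = 0.68
P = 0.32*166 + 0.68*192
P = 53.12 + 130.56
P = 183.68 kPa


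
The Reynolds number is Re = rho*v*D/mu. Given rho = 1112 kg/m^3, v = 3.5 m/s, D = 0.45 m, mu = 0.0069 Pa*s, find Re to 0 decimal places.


Re = rho * v * D / mu
Re = 1112 * 3.5 * 0.45 / 0.0069
Re = 1751.4 / 0.0069
Re = 253826


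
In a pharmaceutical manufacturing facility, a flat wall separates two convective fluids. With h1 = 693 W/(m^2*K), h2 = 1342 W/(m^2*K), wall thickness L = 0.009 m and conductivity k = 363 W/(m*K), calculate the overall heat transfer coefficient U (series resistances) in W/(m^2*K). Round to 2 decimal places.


1/U = 1/h1 + L/k + 1/h2
1/U = 1/693 + 0.009/363 + 1/1342
1/U = 0.0014430014 + 2.47934e-05 + 0.0007451565
1/U = 0.0022129513
U = 451.89 W/(m^2*K)


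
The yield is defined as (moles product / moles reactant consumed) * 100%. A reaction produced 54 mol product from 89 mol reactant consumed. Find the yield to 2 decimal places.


Yield = (moles product / moles consumed) * 100%
Yield = (54 / 89) * 100
Yield = 0.6067 * 100
Yield = 60.67%


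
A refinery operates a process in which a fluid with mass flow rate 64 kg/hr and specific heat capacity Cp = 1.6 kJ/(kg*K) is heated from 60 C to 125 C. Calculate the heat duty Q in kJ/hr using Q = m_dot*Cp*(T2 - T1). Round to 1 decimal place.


Q = m_dot * Cp * (T2 - T1)
Q = 64 * 1.6 * (125 - 60)
Q = 64 * 1.6 * 65
Q = 6656.0 kJ/hr
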